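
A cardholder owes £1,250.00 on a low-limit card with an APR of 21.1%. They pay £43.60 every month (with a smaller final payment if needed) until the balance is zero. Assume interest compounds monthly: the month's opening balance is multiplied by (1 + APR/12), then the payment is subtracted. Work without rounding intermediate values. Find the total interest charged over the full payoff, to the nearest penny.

Monthly rate r = 21.1%/12 = 1.75833% = 0.0175833.
Payoff takes n = ⌈−ln(1 − rB₀/P)/ln(1+r)⌉ = ⌈40.240⌉ = 41 payments; the last is £10.52.
Total paid = 40·£43.60 + £10.52 = £1,754.52.
Total interest = total paid − principal = £1,754.52 − £1,250.00 = £504.52.

£504.52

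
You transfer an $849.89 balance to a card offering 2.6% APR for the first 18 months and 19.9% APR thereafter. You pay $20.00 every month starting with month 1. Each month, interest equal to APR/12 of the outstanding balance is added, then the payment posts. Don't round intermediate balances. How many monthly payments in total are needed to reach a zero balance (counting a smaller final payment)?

53 payments

Promo months 1–18 at r₀ = 2.6%/12 = 0.00216667; months 19+ at r₁ = 19.9%/12 = 0.0165833.
After month 18: iterate B ← B·(1+r₀) − $20.00 for 18 months → $516.95.
Then at r₁ with $20.00/mo: n₂ = −ln(1 − r₁·B/P)/ln(1+r₁) ≈ 34.03 → 35 more payments.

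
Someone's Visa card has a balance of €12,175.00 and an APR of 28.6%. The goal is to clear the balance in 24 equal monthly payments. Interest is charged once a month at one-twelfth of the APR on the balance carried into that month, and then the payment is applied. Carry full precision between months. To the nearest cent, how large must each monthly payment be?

€672.00

Monthly rate r = 28.6%/12 = 2.38333% = 0.0238333.
Level-payment amortization: P = B₀·r / (1 − (1+r)^(−n)) = 12175.00·0.0238333 / (1 − 1.02383^(−24)).
Denominator 1 − (1+r)^(−24) = 0.431804694.
P = 290.171 / 0.431804694 ≈ 672.00.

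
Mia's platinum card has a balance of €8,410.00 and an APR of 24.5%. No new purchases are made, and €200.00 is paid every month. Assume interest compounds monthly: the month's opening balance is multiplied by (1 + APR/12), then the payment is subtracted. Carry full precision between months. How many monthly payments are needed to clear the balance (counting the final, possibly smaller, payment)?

Monthly rate r = 24.5%/12 = 2.04167% = 0.0204167.
Recurrence: B ← B·(1+r) − €200.00.
Month 1: interest €171.70; balance after payment €8,381.70.
Month 2: interest €171.13; balance after payment €8,352.83.
Closed form: n = −ln(1 − rB₀/P)/ln(1+r) = −ln(0.14148)/ln(1.02042) ≈ 96.759, so the balance reaches zero during payment 97.

97 payments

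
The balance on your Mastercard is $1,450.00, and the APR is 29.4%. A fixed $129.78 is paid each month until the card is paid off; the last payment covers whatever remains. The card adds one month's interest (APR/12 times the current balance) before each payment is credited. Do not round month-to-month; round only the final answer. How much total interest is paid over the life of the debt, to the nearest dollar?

$265

Monthly rate r = 29.4%/12 = 2.45% = 0.0245.
Payoff takes n = ⌈−ln(1 − rB₀/P)/ln(1+r)⌉ = ⌈13.214⌉ = 14 payments; the last is $28.02.
Total paid = 13·$129.78 + $28.02 = $1,715.16.
Total interest = total paid − principal = $1,715.16 − $1,450.00 = $265.16.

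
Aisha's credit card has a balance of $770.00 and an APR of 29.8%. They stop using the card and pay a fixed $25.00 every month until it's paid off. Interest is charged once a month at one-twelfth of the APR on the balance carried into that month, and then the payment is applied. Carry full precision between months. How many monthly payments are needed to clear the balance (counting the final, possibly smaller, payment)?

60 payments

Monthly rate r = 29.8%/12 = 2.48333% = 0.0248333.
Recurrence: B ← B·(1+r) − $25.00.
Month 1: interest $19.12; balance after payment $764.12.
Month 2: interest $18.98; balance after payment $758.10.
Closed form: n = −ln(1 − rB₀/P)/ln(1+r) = −ln(0.23513)/ln(1.02483) ≈ 59.014, so the balance reaches zero during payment 60.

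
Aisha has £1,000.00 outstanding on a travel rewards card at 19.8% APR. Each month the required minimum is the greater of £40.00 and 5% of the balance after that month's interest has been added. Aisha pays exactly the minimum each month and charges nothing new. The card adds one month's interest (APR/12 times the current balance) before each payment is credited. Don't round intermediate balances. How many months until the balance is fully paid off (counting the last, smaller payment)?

31 months

Monthly rate r = 19.8%/12 = 1.65% = 0.0165.
While 5% of the post-interest balance exceeds £40.00, each month B ← (B·(1+r))·(1 − 0.05), i.e. B shrinks by the factor (1+r)·0.95 = 0.96567.
This holds for months 1–7. Entering month 8 the balance is £783.10; 5% of the post-interest balance is now below £40.00, so the flat £40.00 minimum applies from here.
From month 8 a fixed £40.00 at rate r clears £783.10 in 24 more payments. Total: 7 + 24 = 31 months.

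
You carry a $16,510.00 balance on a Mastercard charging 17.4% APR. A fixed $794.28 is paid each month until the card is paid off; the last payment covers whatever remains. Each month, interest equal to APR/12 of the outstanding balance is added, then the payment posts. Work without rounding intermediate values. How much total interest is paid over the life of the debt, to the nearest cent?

Monthly rate r = 17.4%/12 = 1.45% = 0.0145.
Payoff takes n = ⌈−ln(1 − rB₀/P)/ln(1+r)⌉ = ⌈24.915⌉ = 25 payments; the last is $727.31.
Total paid = 24·$794.28 + $727.31 = $19,790.03.
Total interest = total paid − principal = $19,790.03 − $16,510.00 = $3,280.03.

$3,280.03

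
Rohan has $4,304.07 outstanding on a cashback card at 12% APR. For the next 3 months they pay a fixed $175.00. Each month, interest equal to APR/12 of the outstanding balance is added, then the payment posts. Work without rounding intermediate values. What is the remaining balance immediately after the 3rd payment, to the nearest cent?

$3,904.22

Monthly rate r = 12%/12 = 1% = 0.01.
Each month: B ← B·(1+r) − $175.00.
Month 1: interest $43.04; balance after payment $4,172.11.
Month 2: interest $41.72; balance after payment $4,038.83.
Month 3: interest $40.39; balance after payment $3,904.22.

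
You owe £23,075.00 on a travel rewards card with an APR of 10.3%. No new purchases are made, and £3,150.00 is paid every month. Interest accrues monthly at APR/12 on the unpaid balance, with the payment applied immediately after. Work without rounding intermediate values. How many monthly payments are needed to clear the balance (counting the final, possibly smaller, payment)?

8 months

Monthly rate r = 10.3%/12 = 0.858333% = 0.00858333.
Recurrence: B ← B·(1+r) − £3,150.00.
Month 1: interest £198.06; balance after payment £20,123.06.
Month 2: interest £172.72; balance after payment £17,145.78.
Closed form: n = −ln(1 − rB₀/P)/ln(1+r) = −ln(0.93712)/ln(1.00858) ≈ 7.598, so the balance reaches zero during payment 8.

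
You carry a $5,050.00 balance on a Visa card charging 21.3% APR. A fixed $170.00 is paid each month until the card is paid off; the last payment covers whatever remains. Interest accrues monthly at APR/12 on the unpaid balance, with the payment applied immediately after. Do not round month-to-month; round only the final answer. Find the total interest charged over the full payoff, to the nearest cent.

Monthly rate r = 21.3%/12 = 1.775% = 0.01775.
Payoff takes n = ⌈−ln(1 − rB₀/P)/ln(1+r)⌉ = ⌈42.585⌉ = 43 payments; the last is $99.79.
Total paid = 42·$170.00 + $99.79 = $7,239.79.
Total interest = total paid − principal = $7,239.79 − $5,050.00 = $2,189.79.

$2,189.79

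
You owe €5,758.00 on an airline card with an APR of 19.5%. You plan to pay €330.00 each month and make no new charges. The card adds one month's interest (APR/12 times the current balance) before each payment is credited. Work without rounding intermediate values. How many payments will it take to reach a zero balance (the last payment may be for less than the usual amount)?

Monthly rate r = 19.5%/12 = 1.625% = 0.01625.
Recurrence: B ← B·(1+r) − €330.00.
Month 1: interest €93.57; balance after payment €5,521.57.
Month 2: interest €89.73; balance after payment €5,281.29.
Closed form: n = −ln(1 − rB₀/P)/ln(1+r) = −ln(0.71646)/ln(1.01625) ≈ 20.685, so the balance reaches zero during payment 21.

21 payments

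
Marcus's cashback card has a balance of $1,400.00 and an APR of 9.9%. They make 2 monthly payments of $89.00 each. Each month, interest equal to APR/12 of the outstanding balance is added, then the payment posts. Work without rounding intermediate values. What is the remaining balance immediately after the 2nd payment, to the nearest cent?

Monthly rate r = 9.9%/12 = 0.825% = 0.00825.
Each month: B ← B·(1+r) − $89.00.
Month 1: interest $11.55; balance after payment $1,322.55.
Month 2: interest $10.91; balance after payment $1,244.46.

$1,244.46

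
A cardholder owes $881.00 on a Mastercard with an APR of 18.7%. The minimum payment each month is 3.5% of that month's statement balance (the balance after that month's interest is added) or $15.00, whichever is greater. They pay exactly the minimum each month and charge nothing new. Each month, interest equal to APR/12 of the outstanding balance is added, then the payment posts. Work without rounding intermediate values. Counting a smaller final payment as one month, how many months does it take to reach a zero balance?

74 months

Monthly rate r = 18.7%/12 = 1.55833% = 0.0155833.
While 3.5% of the post-interest balance exceeds $15.00, each month B ← (B·(1+r))·(1 − 0.035), i.e. B shrinks by the factor (1+r)·0.965 = 0.98004.
This holds for months 1–37. Entering month 38 the balance is $417.79; 3.5% of the post-interest balance is now below $15.00, so the flat $15.00 minimum applies from here.
From month 38 a fixed $15.00 at rate r clears $417.79 in 37 more payments. Total: 37 + 37 = 74 months.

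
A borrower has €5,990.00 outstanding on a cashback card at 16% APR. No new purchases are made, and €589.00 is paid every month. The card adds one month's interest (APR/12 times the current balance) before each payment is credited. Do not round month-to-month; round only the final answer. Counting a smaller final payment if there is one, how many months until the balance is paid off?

12 payments

Monthly rate r = 16%/12 = 1.33333% = 0.0133333.
Recurrence: B ← B·(1+r) − €589.00.
Month 1: interest €79.87; balance after payment €5,480.87.
Month 2: interest €73.08; balance after payment €4,964.94.
Closed form: n = −ln(1 − rB₀/P)/ln(1+r) = −ln(0.8644)/ln(1.01333) ≈ 11.001, so the balance reaches zero during payment 12.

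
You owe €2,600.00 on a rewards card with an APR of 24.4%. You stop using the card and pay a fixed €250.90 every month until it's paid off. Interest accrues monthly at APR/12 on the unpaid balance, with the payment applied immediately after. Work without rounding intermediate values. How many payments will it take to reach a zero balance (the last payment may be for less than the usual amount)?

Monthly rate r = 24.4%/12 = 2.03333% = 0.0203333.
Recurrence: B ← B·(1+r) − €250.90.
Month 1: interest €52.87; balance after payment €2,401.97.
Month 2: interest €48.84; balance after payment €2,199.91.
Closed form: n = −ln(1 − rB₀/P)/ln(1+r) = −ln(0.78929)/ln(1.02033) ≈ 11.755, so the balance reaches zero during payment 12.

12 months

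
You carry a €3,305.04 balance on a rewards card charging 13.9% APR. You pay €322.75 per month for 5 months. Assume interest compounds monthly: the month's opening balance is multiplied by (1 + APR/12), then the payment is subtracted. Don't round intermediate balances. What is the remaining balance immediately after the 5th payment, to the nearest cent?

Monthly rate r = 13.9%/12 = 1.15833% = 0.0115833.
Each month: B ← B·(1+r) − €322.75.
Month 1: interest €38.28; balance after payment €3,020.57.
Month 2: interest €34.99; balance after payment €2,732.81.
Month 3: interest €31.66; balance after payment €2,441.72.
Month 4: interest €28.28; balance after payment €2,147.25.
Month 5: interest €24.87; balance after payment €1,849.37.

€1,849.37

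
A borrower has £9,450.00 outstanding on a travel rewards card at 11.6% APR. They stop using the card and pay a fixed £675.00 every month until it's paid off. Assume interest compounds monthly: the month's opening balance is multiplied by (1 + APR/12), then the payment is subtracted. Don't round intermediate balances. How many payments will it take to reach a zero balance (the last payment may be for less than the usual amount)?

16 months

Monthly rate r = 11.6%/12 = 0.966667% = 0.00966667.
Recurrence: B ← B·(1+r) − £675.00.
Month 1: interest £91.35; balance after payment £8,866.35.
Month 2: interest £85.71; balance after payment £8,277.06.
Closed form: n = −ln(1 − rB₀/P)/ln(1+r) = −ln(0.86467)/ln(1.00967) ≈ 15.115, so the balance reaches zero during payment 16.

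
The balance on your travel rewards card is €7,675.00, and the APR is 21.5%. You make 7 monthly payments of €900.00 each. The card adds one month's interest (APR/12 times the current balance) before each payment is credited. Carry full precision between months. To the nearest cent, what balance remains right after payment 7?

Monthly rate r = 21.5%/12 = 1.79167% = 0.0179167.
Each month: B ← B·(1+r) − €900.00.
Month 1: interest €137.51; balance after payment €6,912.51.
Month 2: interest €123.85; balance after payment €6,136.36.
Month 3: interest €109.94; balance after payment €5,346.30.
Month 4: interest €95.79; balance after payment €4,542.09.
Month 5: interest €81.38; balance after payment €3,723.47.
Month 6: interest €66.71; balance after payment €2,890.18.
Month 7: interest €51.78; balance after payment €2,041.96.

€2,041.96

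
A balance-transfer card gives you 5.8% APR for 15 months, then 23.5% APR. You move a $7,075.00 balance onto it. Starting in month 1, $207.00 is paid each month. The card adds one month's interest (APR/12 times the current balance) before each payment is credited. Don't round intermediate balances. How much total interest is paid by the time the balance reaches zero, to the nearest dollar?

$1,765

Promo months 1–15 at r₀ = 5.8%/12 = 0.00483333; months 16+ at r₁ = 23.5%/12 = 0.0195833.
After month 15: iterate B ← B·(1+r₀) − $207.00 for 15 months → $4,393.38.
Then at r₁ with $207.00/mo: n₂ = −ln(1 − r₁·B/P)/ln(1+r₁) ≈ 27.70 → 28 more payments.
Total paid = 42·$207.00 + $145.52 = $8,839.52; interest = $8,839.52 − $7,075.00 = $1,764.52.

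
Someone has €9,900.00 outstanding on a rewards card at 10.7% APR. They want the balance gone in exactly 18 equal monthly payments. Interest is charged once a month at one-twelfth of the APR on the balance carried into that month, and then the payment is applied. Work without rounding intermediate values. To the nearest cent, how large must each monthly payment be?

€597.76

Monthly rate r = 10.7%/12 = 0.891667% = 0.00891667.
Level-payment amortization: P = B₀·r / (1 − (1+r)^(−n)) = 9900.00·0.00891667 / (1 − 1.00892^(−18)).
Denominator 1 − (1+r)^(−18) = 0.147676102.
P = 88.275 / 0.147676102 ≈ 597.76.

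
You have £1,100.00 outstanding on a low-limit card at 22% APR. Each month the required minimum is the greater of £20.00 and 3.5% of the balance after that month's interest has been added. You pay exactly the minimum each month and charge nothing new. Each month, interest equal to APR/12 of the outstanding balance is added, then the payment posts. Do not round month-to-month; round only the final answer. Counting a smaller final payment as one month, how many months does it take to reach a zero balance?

Monthly rate r = 22%/12 = 1.83333% = 0.0183333.
While 3.5% of the post-interest balance exceeds £20.00, each month B ← (B·(1+r))·(1 − 0.035), i.e. B shrinks by the factor (1+r)·0.965 = 0.98269.
This holds for months 1–39. Entering month 40 the balance is £556.76; 3.5% of the post-interest balance is now below £20.00, so the flat £20.00 minimum applies from here.
From month 40 a fixed £20.00 at rate r clears £556.76 in 40 more payments. Total: 39 + 40 = 79 months.

79 months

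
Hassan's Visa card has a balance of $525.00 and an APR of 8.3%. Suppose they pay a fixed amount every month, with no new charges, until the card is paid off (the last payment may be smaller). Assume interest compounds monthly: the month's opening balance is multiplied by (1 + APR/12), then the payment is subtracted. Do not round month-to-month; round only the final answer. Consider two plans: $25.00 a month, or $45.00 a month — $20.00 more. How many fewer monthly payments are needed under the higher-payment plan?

Monthly rate r = 8.3%/12 = 0.691667% = 0.00691667.
At $25.00/mo: n = ⌈−ln(1 − rB₀/P)/ln(1+r)⌉ = 23 payments (last $19.25); total interest = total paid − $525.00 = $44.25.
At $45.00/mo: 13 payments (last $9.31); total interest $24.31.
Payments saved = 23 − 13 = 10.

10 fewer payments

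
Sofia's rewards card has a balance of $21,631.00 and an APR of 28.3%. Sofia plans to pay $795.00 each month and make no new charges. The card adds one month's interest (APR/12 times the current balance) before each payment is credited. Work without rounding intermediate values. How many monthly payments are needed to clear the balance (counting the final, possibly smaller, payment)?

Monthly rate r = 28.3%/12 = 2.35833% = 0.0235833.
Recurrence: B ← B·(1+r) − $795.00.
Month 1: interest $510.13; balance after payment $21,346.13.
Month 2: interest $503.41; balance after payment $21,054.54.
Closed form: n = −ln(1 − rB₀/P)/ln(1+r) = −ln(0.35833)/ln(1.02358) ≈ 44.030, so the balance reaches zero during payment 45.

45 months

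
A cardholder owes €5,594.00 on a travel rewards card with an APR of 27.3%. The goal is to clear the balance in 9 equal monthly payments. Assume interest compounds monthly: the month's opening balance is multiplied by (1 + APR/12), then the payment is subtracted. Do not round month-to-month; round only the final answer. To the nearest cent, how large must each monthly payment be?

Monthly rate r = 27.3%/12 = 2.275% = 0.02275.
Level-payment amortization: P = B₀·r / (1 − (1+r)^(−n)) = 5594.00·0.02275 / (1 − 1.02275^(−9)).
Denominator 1 − (1+r)^(−9) = 0.183277338.
P = 127.263 / 0.183277338 ≈ 694.38.

€694.38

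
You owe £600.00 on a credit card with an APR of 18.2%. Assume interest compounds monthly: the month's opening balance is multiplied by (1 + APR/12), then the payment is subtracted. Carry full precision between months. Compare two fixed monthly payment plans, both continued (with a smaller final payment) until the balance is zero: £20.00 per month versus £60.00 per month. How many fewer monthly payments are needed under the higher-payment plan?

30 fewer payments

Monthly rate r = 18.2%/12 = 1.51667% = 0.0151667.
At £20.00/mo: n = ⌈−ln(1 − rB₀/P)/ln(1+r)⌉ = 41 payments (last £6.49); total interest = total paid − £600.00 = £206.49.
At £60.00/mo: 11 payments (last £55.65); total interest £55.65.
Payments saved = 41 − 11 = 30.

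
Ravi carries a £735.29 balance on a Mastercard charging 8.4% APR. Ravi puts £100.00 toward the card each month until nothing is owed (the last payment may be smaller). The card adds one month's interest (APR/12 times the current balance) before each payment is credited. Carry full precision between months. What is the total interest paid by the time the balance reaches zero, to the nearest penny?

£22.32

Monthly rate r = 8.4%/12 = 0.7% = 0.007.
Payoff takes n = ⌈−ln(1 − rB₀/P)/ln(1+r)⌉ = ⌈7.575⌉ = 8 payments; the last is £57.61.
Total paid = 7·£100.00 + £57.61 = £757.61.
Total interest = total paid − principal = £757.61 − £735.29 = £22.32.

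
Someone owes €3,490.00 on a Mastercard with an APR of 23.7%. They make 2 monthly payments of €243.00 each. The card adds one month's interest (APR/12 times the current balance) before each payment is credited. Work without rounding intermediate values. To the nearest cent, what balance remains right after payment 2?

€3,138.42

Monthly rate r = 23.7%/12 = 1.975% = 0.01975.
Each month: B ← B·(1+r) − €243.00.
Month 1: interest €68.93; balance after payment €3,315.93.
Month 2: interest €65.49; balance after payment €3,138.42.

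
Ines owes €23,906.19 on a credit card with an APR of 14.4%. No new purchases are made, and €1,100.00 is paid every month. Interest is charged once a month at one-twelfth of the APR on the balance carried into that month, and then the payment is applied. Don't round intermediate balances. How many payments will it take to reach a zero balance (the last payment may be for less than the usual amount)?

Monthly rate r = 14.4%/12 = 1.2% = 0.012.
Recurrence: B ← B·(1+r) − €1,100.00.
Month 1: interest €286.87; balance after payment €23,093.06.
Month 2: interest €277.12; balance after payment €22,270.18.
Closed form: n = −ln(1 − rB₀/P)/ln(1+r) = −ln(0.73921)/ln(1.012) ≈ 25.332, so the balance reaches zero during payment 26.

26 months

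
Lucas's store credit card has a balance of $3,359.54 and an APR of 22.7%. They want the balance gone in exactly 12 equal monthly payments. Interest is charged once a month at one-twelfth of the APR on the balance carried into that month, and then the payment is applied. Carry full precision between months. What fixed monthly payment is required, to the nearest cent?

Monthly rate r = 22.7%/12 = 1.89167% = 0.0189167.
Level-payment amortization: P = B₀·r / (1 − (1+r)^(−n)) = 3359.54·0.0189167 / (1 − 1.01892^(−12)).
Denominator 1 − (1+r)^(−12) = 0.201387679.
P = 63.5513 / 0.201387679 ≈ 315.57.

$315.57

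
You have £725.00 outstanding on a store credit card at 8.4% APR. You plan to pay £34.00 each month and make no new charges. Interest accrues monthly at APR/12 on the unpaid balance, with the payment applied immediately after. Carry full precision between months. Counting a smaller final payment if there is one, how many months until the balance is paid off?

24 payments

Monthly rate r = 8.4%/12 = 0.7% = 0.007.
Recurrence: B ← B·(1+r) − £34.00.
Month 1: interest £5.08; balance after payment £696.08.
Month 2: interest £4.87; balance after payment £666.95.
Closed form: n = −ln(1 − rB₀/P)/ln(1+r) = −ln(0.85074)/ln(1.007) ≈ 23.174, so the balance reaches zero during payment 24.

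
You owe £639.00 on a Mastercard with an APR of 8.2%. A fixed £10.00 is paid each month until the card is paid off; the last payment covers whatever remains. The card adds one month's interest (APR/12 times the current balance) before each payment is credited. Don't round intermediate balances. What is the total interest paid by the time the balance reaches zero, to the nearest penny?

Monthly rate r = 8.2%/12 = 0.683333% = 0.00683333.
Payoff takes n = ⌈−ln(1 − rB₀/P)/ln(1+r)⌉ = ⌈84.265⌉ = 85 payments; the last is £2.66.
Total paid = 84·£10.00 + £2.66 = £842.66.
Total interest = total paid − principal = £842.66 − £639.00 = £203.66.

£203.66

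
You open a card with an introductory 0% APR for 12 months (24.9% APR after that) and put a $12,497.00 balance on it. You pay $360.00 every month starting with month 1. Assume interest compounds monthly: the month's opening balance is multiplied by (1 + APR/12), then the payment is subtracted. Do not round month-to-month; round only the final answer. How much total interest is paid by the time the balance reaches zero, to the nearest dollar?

Promo months 1–12 at r₀ = 0%/12 = 0; months 13+ at r₁ = 24.9%/12 = 0.02075.
After month 12 (no interest yet): B = $12,497.00 − 12·$360.00 = $8,177.00.
Then at r₁ with $360.00/mo: n₂ = −ln(1 − r₁·B/P)/ln(1+r₁) ≈ 31.03 → 32 more payments.
Total paid = 43·$360.00 + $12.25 = $15,492.25; interest = $15,492.25 − $12,497.00 = $2,995.25.

$2,995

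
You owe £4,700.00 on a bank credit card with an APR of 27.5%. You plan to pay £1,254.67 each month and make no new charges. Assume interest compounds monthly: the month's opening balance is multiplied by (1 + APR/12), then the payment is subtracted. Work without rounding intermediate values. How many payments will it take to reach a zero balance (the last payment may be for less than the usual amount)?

4 payments

Monthly rate r = 27.5%/12 = 2.29167% = 0.0229167.
Recurrence: B ← B·(1+r) − £1,254.67.
Month 1: interest £107.71; balance after payment £3,553.04.
Month 2: interest £81.42; balance after payment £2,379.79.
Month 3: interest £54.54; balance after payment £1,179.66.
Month 4: interest £27.03; balance after payment £0.00.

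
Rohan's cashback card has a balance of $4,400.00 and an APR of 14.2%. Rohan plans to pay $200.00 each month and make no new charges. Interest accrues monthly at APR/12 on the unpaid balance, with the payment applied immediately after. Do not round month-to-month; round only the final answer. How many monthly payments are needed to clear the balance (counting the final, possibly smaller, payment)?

26 payments

Monthly rate r = 14.2%/12 = 1.18333% = 0.0118333.
Recurrence: B ← B·(1+r) − $200.00.
Month 1: interest $52.07; balance after payment $4,252.07.
Month 2: interest $50.32; balance after payment $4,102.38.
Closed form: n = −ln(1 − rB₀/P)/ln(1+r) = −ln(0.73967)/ln(1.01183) ≈ 25.634, so the balance reaches zero during payment 26.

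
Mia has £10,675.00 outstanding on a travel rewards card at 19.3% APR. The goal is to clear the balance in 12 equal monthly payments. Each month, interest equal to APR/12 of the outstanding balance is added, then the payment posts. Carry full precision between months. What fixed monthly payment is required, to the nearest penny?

£985.30

Monthly rate r = 19.3%/12 = 1.60833% = 0.0160833.
Level-payment amortization: P = B₀·r / (1 − (1+r)^(−n)) = 10675.00·0.0160833 / (1 − 1.01608^(−12)).
Denominator 1 − (1+r)^(−12) = 0.17425098.
P = 171.69 / 0.17425098 ≈ 985.30.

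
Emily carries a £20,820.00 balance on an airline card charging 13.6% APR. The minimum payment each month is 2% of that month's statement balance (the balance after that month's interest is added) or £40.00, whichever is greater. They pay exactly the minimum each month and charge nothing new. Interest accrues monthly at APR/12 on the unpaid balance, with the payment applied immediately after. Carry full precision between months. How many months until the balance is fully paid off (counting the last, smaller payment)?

Monthly rate r = 13.6%/12 = 1.13333% = 0.0113333.
While 2% of the post-interest balance exceeds £40.00, each month B ← (B·(1+r))·(1 − 0.02), i.e. B shrinks by the factor (1+r)·0.98 = 0.99111.
This holds for months 1–264. Entering month 265 the balance is £1,969.09; 2% of the post-interest balance is now below £40.00, so the flat £40.00 minimum applies from here.
From month 265 a fixed £40.00 at rate r clears £1,969.09 in 73 more payments. Total: 264 + 73 = 337 months.

337 months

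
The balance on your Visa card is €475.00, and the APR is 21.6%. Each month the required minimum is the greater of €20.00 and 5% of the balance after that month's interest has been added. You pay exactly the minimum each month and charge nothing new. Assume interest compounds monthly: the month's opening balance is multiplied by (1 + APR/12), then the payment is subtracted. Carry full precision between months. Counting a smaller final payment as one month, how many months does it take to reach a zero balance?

31 months

Monthly rate r = 21.6%/12 = 1.8% = 0.018.
While 5% of the post-interest balance exceeds €20.00, each month B ← (B·(1+r))·(1 − 0.05), i.e. B shrinks by the factor (1+r)·0.95 = 0.9671.
This holds for months 1–6. Entering month 7 the balance is €388.62; 5% of the post-interest balance is now below €20.00, so the flat €20.00 minimum applies from here.
From month 7 a fixed €20.00 at rate r clears €388.62 in 25 more payments. Total: 6 + 25 = 31 months.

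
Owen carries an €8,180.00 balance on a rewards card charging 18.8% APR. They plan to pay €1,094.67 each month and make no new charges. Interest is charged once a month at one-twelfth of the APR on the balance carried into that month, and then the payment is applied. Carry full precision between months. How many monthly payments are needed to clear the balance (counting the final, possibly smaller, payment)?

Monthly rate r = 18.8%/12 = 1.56667% = 0.0156667.
Recurrence: B ← B·(1+r) − €1,094.67.
Month 1: interest €128.15; balance after payment €7,213.48.
Month 2: interest €113.01; balance after payment €6,231.82.
Closed form: n = −ln(1 − rB₀/P)/ln(1+r) = −ln(0.88293)/ln(1.01567) ≈ 8.010, so the balance reaches zero during payment 9.

9 payments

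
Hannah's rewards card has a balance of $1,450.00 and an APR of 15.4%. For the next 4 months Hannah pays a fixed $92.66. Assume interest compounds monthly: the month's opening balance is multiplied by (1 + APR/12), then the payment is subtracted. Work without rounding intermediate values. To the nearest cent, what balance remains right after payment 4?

$1,148.04

Monthly rate r = 15.4%/12 = 1.28333% = 0.0128333.
Each month: B ← B·(1+r) − $92.66.
Month 1: interest $18.61; balance after payment $1,375.95.
Month 2: interest $17.66; balance after payment $1,300.95.
Month 3: interest $16.70; balance after payment $1,224.98.
Month 4: interest $15.72; balance after payment $1,148.04.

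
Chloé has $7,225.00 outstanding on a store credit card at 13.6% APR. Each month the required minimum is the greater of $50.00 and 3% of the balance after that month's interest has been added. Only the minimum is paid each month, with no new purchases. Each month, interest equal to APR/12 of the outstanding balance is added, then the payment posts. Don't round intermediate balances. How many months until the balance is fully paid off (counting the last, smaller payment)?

119 months

Monthly rate r = 13.6%/12 = 1.13333% = 0.0113333.
While 3% of the post-interest balance exceeds $50.00, each month B ← (B·(1+r))·(1 − 0.03), i.e. B shrinks by the factor (1+r)·0.97 = 0.98099.
This holds for months 1–78. Entering month 79 the balance is $1,617.30; 3% of the post-interest balance is now below $50.00, so the flat $50.00 minimum applies from here.
From month 79 a fixed $50.00 at rate r clears $1,617.30 in 41 more payments. Total: 78 + 41 = 119 months.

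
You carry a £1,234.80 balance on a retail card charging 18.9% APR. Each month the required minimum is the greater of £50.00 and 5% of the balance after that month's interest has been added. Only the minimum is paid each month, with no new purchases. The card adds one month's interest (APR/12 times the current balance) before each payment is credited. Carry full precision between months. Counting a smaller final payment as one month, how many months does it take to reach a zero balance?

Monthly rate r = 18.9%/12 = 1.575% = 0.01575.
While 5% of the post-interest balance exceeds £50.00, each month B ← (B·(1+r))·(1 − 0.05), i.e. B shrinks by the factor (1+r)·0.95 = 0.96496.
This holds for months 1–7. Entering month 8 the balance is £961.99; 5% of the post-interest balance is now below £50.00, so the flat £50.00 minimum applies from here.
From month 8 a fixed £50.00 at rate r clears £961.99 in 24 more payments. Total: 7 + 24 = 31 months.

31 months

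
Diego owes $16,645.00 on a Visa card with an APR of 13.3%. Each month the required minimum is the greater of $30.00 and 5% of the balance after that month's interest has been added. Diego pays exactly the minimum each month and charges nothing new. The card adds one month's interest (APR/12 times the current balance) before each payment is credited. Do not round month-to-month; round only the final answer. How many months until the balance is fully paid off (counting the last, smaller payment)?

Monthly rate r = 13.3%/12 = 1.10833% = 0.0110833.
While 5% of the post-interest balance exceeds $30.00, each month B ← (B·(1+r))·(1 − 0.05), i.e. B shrinks by the factor (1+r)·0.95 = 0.96053.
This holds for months 1–83. Entering month 84 the balance is $588.38; 5% of the post-interest balance is now below $30.00, so the flat $30.00 minimum applies from here.
From month 84 a fixed $30.00 at rate r clears $588.38 in 23 more payments. Total: 83 + 23 = 106 months.

106 months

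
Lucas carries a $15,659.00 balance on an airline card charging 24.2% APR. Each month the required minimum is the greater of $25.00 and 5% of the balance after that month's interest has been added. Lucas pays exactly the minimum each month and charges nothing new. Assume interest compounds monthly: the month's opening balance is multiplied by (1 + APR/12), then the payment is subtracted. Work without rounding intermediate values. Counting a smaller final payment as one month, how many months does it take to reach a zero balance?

136 months

Monthly rate r = 24.2%/12 = 2.01667% = 0.0201667.
While 5% of the post-interest balance exceeds $25.00, each month B ← (B·(1+r))·(1 − 0.05), i.e. B shrinks by the factor (1+r)·0.95 = 0.96916.
This holds for months 1–111. Entering month 112 the balance is $483.70; 5% of the post-interest balance is now below $25.00, so the flat $25.00 minimum applies from here.
From month 112 a fixed $25.00 at rate r clears $483.70 in 25 more payments. Total: 111 + 25 = 136 months.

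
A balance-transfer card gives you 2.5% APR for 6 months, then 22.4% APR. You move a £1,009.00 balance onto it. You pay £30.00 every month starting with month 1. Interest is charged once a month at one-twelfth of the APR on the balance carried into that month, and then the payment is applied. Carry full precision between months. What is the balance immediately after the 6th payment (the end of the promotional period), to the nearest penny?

Promo months 1–6 at r₀ = 2.5%/12 = 0.00208333; months 7+ at r₁ = 22.4%/12 = 0.0186667.
After month 6: iterate B ← B·(1+r₀) − £30.00 for 6 months → £840.74.

£840.74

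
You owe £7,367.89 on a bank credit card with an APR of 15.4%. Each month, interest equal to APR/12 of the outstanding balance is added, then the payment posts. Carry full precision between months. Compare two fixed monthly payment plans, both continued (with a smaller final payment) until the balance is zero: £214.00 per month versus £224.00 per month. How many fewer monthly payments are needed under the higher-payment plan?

Monthly rate r = 15.4%/12 = 1.28333% = 0.0128333.
At £214.00/mo: n = ⌈−ln(1 − rB₀/P)/ln(1+r)⌉ = 46 payments (last £156.19); total interest = total paid − £7,367.89 = £2,418.30.
At £224.00/mo: 44 payments (last £1.14); total interest £2,265.25.
Payments saved = 46 − 44 = 2.

2 fewer payments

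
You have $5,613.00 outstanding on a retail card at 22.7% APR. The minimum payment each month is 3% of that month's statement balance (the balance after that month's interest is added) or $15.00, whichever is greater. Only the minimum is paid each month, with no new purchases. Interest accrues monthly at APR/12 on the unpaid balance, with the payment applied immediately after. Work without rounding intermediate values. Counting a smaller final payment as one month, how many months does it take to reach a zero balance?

260 months

Monthly rate r = 22.7%/12 = 1.89167% = 0.0189167.
While 3% of the post-interest balance exceeds $15.00, each month B ← (B·(1+r))·(1 − 0.03), i.e. B shrinks by the factor (1+r)·0.97 = 0.98835.
This holds for months 1–208. Entering month 209 the balance is $490.41; 3% of the post-interest balance is now below $15.00, so the flat $15.00 minimum applies from here.
From month 209 a fixed $15.00 at rate r clears $490.41 in 52 more payments. Total: 208 + 52 = 260 months.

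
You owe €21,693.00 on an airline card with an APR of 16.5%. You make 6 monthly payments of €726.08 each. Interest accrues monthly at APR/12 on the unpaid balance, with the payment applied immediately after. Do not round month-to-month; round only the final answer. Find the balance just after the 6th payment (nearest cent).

Monthly rate r = 16.5%/12 = 1.375% = 0.01375.
Each month: B ← B·(1+r) − €726.08.
Month 1: interest €298.28; balance after payment €21,265.20.
Month 2: interest €292.40; balance after payment €20,831.52.
Month 3: interest €286.43; balance after payment €20,391.87.
Month 4: interest €280.39; balance after payment €19,946.18.
Month 5: interest €274.26; balance after payment €19,494.36.
Month 6: interest €268.05; balance after payment €19,036.32.

€19,036.32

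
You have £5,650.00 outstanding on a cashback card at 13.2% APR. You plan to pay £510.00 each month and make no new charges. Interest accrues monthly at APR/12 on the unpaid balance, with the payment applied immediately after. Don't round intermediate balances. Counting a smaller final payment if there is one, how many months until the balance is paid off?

12 months

Monthly rate r = 13.2%/12 = 1.1% = 0.011.
Recurrence: B ← B·(1+r) − £510.00.
Month 1: interest £62.15; balance after payment £5,202.15.
Month 2: interest £57.22; balance after payment £4,749.37.
Closed form: n = −ln(1 − rB₀/P)/ln(1+r) = −ln(0.87814)/ln(1.011) ≈ 11.879, so the balance reaches zero during payment 12.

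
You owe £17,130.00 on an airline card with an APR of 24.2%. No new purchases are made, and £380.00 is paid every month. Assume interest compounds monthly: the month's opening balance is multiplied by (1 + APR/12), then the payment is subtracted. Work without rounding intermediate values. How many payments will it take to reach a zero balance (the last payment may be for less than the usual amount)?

Monthly rate r = 24.2%/12 = 2.01667% = 0.0201667.
Recurrence: B ← B·(1+r) − £380.00.
Month 1: interest £345.45; balance after payment £17,095.46.
Month 2: interest £344.76; balance after payment £17,060.21.
Closed form: n = −ln(1 − rB₀/P)/ln(1+r) = −ln(0.090908)/ln(1.02017) ≈ 120.100, so the balance reaches zero during payment 121.

121 payments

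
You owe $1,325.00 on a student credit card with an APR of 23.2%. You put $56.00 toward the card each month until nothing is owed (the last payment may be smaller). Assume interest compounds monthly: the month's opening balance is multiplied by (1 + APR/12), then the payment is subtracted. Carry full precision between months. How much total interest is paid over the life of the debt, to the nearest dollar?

Monthly rate r = 23.2%/12 = 1.93333% = 0.0193333.
Payoff takes n = ⌈−ln(1 − rB₀/P)/ln(1+r)⌉ = ⌈31.932⌉ = 32 payments; the last is $52.22.
Total paid = 31·$56.00 + $52.22 = $1,788.22.
Total interest = total paid − principal = $1,788.22 − $1,325.00 = $463.22.

$463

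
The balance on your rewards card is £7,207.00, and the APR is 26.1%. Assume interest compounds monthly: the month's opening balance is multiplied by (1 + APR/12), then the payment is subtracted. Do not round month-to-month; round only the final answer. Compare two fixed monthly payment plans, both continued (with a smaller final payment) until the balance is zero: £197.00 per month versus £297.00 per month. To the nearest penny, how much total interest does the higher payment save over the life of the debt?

£4,183.67

Monthly rate r = 26.1%/12 = 2.175% = 0.02175.
At £197.00/mo: n = ⌈−ln(1 − rB₀/P)/ln(1+r)⌉ = 74 payments (last £159.82); total interest = total paid − £7,207.00 = £7,333.82.
At £297.00/mo: 35 payments (last £259.15); total interest £3,150.15.
Interest saved = £7,333.82 − £3,150.15 = £4,183.67.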